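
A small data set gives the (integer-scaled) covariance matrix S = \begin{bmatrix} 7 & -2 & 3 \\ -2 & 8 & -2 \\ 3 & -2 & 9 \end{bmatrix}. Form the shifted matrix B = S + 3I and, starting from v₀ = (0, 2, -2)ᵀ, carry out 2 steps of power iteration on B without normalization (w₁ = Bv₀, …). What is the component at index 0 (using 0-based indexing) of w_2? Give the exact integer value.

-236

B = S + 3I has rows (10, -2, 3); (-2, 11, -2); (3, -2, 12)
w1 = Bv₀ = (-10, 26, -28)
w2 = Bw1 = (-236, 362, -418)
Requested component of w2: -236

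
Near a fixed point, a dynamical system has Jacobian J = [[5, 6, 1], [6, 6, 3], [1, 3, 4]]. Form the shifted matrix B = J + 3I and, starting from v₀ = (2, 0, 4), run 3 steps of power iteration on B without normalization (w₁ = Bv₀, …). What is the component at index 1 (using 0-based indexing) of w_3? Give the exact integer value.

B = J + 3I has rows (8, 6, 1); (6, 9, 3); (1, 3, 7)
w1 = Bv₀ = (20, 24, 30)
w2 = Bw1 = (334, 426, 302)
w3 = Bw2 = (5530, 6744, 3726)
Requested component of w3: 6744

6744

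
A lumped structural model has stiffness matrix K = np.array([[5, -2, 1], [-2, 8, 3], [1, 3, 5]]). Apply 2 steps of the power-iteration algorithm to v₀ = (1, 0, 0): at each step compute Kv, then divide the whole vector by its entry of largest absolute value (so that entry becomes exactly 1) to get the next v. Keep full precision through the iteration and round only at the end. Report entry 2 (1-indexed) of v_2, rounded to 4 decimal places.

Kv0 = (5.00000, -2.00000, 1.00000); divide by 5.00000 → v1 = (1.00000, -0.40000, 0.20000)
Kv1 = (6.00000, -4.60000, 0.80000); divide by 6.00000 → v2 = (1.00000, -0.76667, 0.13333)
Requested entry of v2: -23/30 = -0.7667

-0.7667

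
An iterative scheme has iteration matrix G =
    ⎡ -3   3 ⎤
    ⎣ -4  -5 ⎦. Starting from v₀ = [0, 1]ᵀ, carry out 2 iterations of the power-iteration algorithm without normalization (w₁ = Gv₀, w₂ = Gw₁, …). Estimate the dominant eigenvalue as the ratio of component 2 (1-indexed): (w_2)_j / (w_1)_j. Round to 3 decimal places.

w1 = Gv₀ = ((-3)·0 + 3·1; (-4)·0 + (-5)·1) = (3, -5)
w2 = Gw1 = ((-3)·3 + 3·(-5); (-4)·3 + (-5)·(-5)) = (-24, 13)
Ratio at component: 13 / -5 = -2.600

-2.600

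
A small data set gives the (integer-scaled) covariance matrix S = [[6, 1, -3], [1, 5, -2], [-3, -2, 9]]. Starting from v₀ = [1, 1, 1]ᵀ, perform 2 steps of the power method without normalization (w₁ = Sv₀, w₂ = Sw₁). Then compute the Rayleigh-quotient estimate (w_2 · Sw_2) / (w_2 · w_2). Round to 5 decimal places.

w1 = Sv₀ = (4, 4, 4)
w2 = Sw1 = (16, 16, 16)
Sw2 = (64, 64, 64)
w2·Sw2 = 16·64 + 16·64 + 16·64 = 3072; w2·w2 = 16·16 + 16·16 + 16·16 = 768
λ ≈ 3072/768 = 4.00000

λ ≈ 4.00000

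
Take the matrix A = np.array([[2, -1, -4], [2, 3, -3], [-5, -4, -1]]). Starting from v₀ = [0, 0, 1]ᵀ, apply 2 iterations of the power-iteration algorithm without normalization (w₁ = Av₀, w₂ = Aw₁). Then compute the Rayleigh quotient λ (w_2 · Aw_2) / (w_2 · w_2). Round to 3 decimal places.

2.369

w1 = Av₀ = (2·0 + (-1)·0 + (-4)·1; 2·0 + 3·0 + (-3)·1; (-5)·0 + (-4)·0 + (-1)·1) = (-4, -3, -1)
w2 = Aw1 = (2·(-4) + (-1)·(-3) + (-4)·(-1); 2·(-4) + 3·(-3) + (-3)·(-1); (-5)·(-4) + (-4)·(-3) + (-1)·(-1)) = (-1, -14, 33)
Aw2 = (-120, -143, 28)
w2·Aw2 = (-1)·(-120) + (-14)·(-143) + 33·28 = 3046; w2·w2 = (-1)·(-1) + (-14)·(-14) + 33·33 = 1286
λ ≈ 3046/1286 = 2.369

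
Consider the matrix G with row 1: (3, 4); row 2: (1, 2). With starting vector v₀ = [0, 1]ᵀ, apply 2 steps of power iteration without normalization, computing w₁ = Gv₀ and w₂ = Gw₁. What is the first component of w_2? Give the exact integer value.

w1 = Gv₀ = (3·0 + 4·1; 1·0 + 2·1) = (4, 2)
w2 = Gw1 = (3·4 + 4·2; 1·4 + 2·2) = (20, 8)
The requested component of w2 is 20.

20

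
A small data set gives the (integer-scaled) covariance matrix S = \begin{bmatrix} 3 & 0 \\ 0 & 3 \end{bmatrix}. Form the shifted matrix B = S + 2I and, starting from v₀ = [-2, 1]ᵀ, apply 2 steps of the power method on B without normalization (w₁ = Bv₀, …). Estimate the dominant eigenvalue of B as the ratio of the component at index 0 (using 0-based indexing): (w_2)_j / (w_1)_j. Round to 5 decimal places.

B = S + 2I has rows (5, 0); (0, 5)
w1 = Bv₀ = (-10, 5)
w2 = Bw1 = (-50, 25)
Ratio: -50/-10 = 5.00000

5.00000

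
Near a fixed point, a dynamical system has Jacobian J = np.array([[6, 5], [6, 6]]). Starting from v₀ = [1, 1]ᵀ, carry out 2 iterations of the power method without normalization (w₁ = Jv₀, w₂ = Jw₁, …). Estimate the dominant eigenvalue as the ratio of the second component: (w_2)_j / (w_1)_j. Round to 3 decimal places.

w1 = Jv₀ = (6·1 + 5·1; 6·1 + 6·1) = (11, 12)
w2 = Jw1 = (6·11 + 5·12; 6·11 + 6·12) = (126, 138)
Ratio at component: 138 / 12 = 11.500

11.500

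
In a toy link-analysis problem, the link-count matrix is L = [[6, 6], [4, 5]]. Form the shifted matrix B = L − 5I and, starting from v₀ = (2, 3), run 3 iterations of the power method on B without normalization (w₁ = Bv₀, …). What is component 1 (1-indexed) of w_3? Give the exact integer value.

B = L − 5I has rows (1, 6); (4, 0)
w1 = Bv₀ = (1·2 + 6·3; 4·2 + 0·3) = (20, 8)
w2 = Bw1 = (1·20 + 6·8; 4·20 + 0·8) = (68, 80)
w3 = Bw2 = (548, 272)
Requested component of w3: 548

548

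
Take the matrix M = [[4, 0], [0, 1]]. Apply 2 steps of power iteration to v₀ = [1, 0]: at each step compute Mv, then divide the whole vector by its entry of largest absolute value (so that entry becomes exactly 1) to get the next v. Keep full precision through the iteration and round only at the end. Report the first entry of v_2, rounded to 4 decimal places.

1.0000

Mv0 = (4.00000, 0.00000); divide by 4.00000 → v1 = (1.00000, 0.00000)
Mv1 = (4.00000, 0.00000); divide by 4.00000 → v2 = (1.00000, 0.00000)
Requested entry of v2: 16/16 = 1.0000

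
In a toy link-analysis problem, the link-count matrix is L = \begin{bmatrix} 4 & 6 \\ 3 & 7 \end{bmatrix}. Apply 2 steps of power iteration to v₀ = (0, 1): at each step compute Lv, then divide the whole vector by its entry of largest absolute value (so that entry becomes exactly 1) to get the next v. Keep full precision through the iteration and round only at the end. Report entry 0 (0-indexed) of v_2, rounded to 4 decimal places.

Lv0 = (6.00000, 7.00000); divide by 7.00000 → v1 = (0.85714, 1.00000)
Lv1 = (9.42857, 9.57143); divide by 9.57143 → v2 = (0.98507, 1.00000)
Requested entry of v2: 66/67 = 0.9851

0.9851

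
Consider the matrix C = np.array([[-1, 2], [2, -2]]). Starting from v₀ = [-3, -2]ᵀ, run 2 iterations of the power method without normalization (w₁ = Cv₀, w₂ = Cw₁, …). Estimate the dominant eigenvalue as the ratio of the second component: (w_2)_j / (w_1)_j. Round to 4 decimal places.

w1 = Cv₀ = ((-1)·(-3) + 2·(-2); 2·(-3) + (-2)·(-2)) = (-1, -2)
w2 = Cw1 = ((-1)·(-1) + 2·(-2); 2·(-1) + (-2)·(-2)) = (-3, 2)
Ratio at component: 2 / -2 = -1.0000

-1.0000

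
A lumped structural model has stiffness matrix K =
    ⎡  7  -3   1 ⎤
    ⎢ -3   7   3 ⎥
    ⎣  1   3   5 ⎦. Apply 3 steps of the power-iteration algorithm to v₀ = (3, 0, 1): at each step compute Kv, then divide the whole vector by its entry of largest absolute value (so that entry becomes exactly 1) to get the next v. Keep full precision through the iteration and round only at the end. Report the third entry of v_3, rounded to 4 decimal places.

0.0951

Kv0 = (22.00000, -6.00000, 8.00000); divide by 22.00000 → v1 = (1.00000, -0.27273, 0.36364)
Kv1 = (8.18182, -3.81818, 2.00000); divide by 8.18182 → v2 = (1.00000, -0.46667, 0.24444)
Kv2 = (8.64444, -5.53333, 0.82222); divide by 8.64444 → v3 = (1.00000, -0.64010, 0.09512)
Requested entry of v3: 148/1556 = 0.0951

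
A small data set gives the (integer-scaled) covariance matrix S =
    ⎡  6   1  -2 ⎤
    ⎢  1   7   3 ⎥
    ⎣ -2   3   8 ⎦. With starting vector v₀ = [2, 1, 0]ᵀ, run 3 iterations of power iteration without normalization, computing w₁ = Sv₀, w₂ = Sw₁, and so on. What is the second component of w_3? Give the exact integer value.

579

w1 = Sv₀ = (6·2 + 1·1 + (-2)·0; 1·2 + 7·1 + 3·0; (-2)·2 + 3·1 + 8·0) = (13, 9, -1)
w2 = Sw1 = (6·13 + 1·9 + (-2)·(-1); 1·13 + 7·9 + 3·(-1); (-2)·13 + 3·9 + 8·(-1)) = (89, 73, -7)
w3 = Sw2 = (621, 579, -15)
The requested component of w3 is 579.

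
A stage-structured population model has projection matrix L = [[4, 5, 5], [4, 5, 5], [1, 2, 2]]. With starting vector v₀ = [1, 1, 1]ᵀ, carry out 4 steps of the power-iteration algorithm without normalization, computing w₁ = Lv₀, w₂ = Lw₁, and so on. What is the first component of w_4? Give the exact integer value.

w1 = Lv₀ = (4·1 + 5·1 + 5·1; 4·1 + 5·1 + 5·1; 1·1 + 2·1 + 2·1) = (14, 14, 5)
w2 = Lw1 = (4·14 + 5·14 + 5·5; 4·14 + 5·14 + 5·5; 1·14 + 2·14 + 2·5) = (151, 151, 52)
w3 = Lw2 = (1619, 1619, 557)
w4 = Lw3 = (17356, 17356, 5971)
The requested component of w4 is 17356.

17356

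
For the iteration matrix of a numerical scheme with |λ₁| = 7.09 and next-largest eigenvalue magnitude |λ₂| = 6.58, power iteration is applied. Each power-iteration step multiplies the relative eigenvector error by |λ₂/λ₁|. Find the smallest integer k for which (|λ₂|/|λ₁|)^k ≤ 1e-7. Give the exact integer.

|λ₂/λ₁| = 6.58/7.09 = 0.92807
Need k ≥ ln(1e-7) / ln(0.92807) = -16.1181 / -0.0747 ≈ 215.914
Smallest integer k satisfying the bound: 216

216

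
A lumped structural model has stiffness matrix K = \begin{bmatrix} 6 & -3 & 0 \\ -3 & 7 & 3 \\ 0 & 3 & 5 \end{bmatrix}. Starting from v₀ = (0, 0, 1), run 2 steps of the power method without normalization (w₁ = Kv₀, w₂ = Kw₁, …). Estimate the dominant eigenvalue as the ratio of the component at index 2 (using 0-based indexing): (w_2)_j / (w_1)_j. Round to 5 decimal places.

λ ≈ 6.80000

w1 = Kv₀ = (0, 3, 5)
w2 = Kw1 = (-9, 36, 34)
Ratio at component: 34 / 5 = 6.80000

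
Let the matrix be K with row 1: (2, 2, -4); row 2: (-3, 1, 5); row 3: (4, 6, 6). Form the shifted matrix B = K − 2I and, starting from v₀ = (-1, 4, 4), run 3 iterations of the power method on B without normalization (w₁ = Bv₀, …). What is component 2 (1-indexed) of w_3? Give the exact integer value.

B = K − 2I has rows (0, 2, -4); (-3, -1, 5); (4, 6, 4)
w1 = Bv₀ = (0·(-1) + 2·4 + (-4)·4; (-3)·(-1) + (-1)·4 + 5·4; 4·(-1) + 6·4 + 4·4) = (-8, 19, 36)
w2 = Bw1 = (0·(-8) + 2·19 + (-4)·36; (-3)·(-8) + (-1)·19 + 5·36; 4·(-8) + 6·19 + 4·36) = (-106, 185, 226)
w3 = Bw2 = (-534, 1263, 1590)
Requested component of w3: 1263

1263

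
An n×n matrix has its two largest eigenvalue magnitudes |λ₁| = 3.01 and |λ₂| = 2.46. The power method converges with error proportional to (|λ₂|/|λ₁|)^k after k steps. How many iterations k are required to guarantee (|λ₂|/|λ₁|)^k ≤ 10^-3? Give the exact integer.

35

|λ₂/λ₁| = 2.46/3.01 = 0.81728
Need k ≥ ln(10^-3) / ln(0.81728) = -6.9078 / -0.2018 ≈ 34.234
Smallest integer k satisfying the bound: 35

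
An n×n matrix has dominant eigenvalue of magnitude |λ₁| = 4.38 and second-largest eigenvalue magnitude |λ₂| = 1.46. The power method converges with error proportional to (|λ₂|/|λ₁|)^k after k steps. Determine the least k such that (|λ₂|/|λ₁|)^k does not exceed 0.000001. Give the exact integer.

|λ₂/λ₁| = 1.46/4.38 = 0.33333
Need k ≥ ln(0.000001) / ln(0.33333) = -13.8155 / -1.0986 ≈ 12.575
Smallest integer k satisfying the bound: 13

13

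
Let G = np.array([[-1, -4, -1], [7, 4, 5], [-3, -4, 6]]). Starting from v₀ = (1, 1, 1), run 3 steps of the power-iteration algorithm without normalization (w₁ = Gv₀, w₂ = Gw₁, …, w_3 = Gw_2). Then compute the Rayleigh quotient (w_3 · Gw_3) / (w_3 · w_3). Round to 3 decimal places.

λ ≈ 4.416

w1 = Gv₀ = (-6, 16, -1)
w2 = Gw1 = (-57, 17, -52)
w3 = Gw2 = (41, -591, -209)
Gw3 = (2532, -3122, 987)
w3·Gw3 = 41·2532 + (-591)·(-3122) + (-209)·987 = 1742631; w3·w3 = 41·41 + (-591)·(-591) + (-209)·(-209) = 394643
λ ≈ 1742631/394643 = 4.416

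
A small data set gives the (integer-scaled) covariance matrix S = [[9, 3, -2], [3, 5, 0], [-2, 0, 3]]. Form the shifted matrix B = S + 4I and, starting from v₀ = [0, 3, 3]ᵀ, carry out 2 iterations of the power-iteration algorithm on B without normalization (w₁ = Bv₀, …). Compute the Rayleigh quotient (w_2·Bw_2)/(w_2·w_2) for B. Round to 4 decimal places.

B = S + 4I has rows (13, 3, -2); (3, 9, 0); (-2, 0, 7)
w1 = Bv₀ = (3, 27, 21)
w2 = Bw1 = (78, 252, 141)
Bw2 = (1488, 2502, 831)
w2·Bw2 = 863739; w2·w2 = 89469; μ ≈ 863739/89469 = 9.6541

μ ≈ 9.6541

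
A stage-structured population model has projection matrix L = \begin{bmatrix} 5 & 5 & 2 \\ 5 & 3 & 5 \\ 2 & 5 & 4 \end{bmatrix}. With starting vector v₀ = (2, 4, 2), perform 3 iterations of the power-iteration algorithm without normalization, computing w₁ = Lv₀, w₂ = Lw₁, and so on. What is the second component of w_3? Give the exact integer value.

5028

w1 = Lv₀ = (34, 32, 32)
w2 = Lw1 = (394, 426, 356)
w3 = Lw2 = (4812, 5028, 4342)
The requested component of w3 is 5028.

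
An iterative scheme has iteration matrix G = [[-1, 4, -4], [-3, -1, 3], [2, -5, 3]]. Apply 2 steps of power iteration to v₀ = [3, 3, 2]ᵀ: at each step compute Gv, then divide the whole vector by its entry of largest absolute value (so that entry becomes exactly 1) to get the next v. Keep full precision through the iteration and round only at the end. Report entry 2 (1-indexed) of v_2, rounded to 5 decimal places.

Gv0 = (1.000000, -6.000000, -3.000000); divide by -6.000000 → v1 = (-0.166667, 1.000000, 0.500000)
Gv1 = (2.166667, 1.000000, -3.833333); divide by -3.833333 → v2 = (-0.565217, -0.260870, 1.000000)
Requested entry of v2: -6/23 = -0.26087

-0.26087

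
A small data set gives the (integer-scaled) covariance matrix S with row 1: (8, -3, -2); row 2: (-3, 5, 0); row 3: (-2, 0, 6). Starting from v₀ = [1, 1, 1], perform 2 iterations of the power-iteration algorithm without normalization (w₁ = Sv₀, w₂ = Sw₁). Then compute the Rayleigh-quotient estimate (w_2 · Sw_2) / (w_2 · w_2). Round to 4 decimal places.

w1 = Sv₀ = (3, 2, 4)
w2 = Sw1 = (10, 1, 18)
Sw2 = (41, -25, 88)
w2·Sw2 = 10·41 + 1·(-25) + 18·88 = 1969; w2·w2 = 10·10 + 1·1 + 18·18 = 425
λ ≈ 1969/425 = 4.6329

4.6329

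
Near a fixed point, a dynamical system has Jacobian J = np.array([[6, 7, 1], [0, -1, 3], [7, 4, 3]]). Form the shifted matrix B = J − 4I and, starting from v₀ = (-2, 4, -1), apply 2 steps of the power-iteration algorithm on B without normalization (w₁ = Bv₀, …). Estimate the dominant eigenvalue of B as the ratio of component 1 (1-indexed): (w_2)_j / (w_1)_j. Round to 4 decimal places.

μ ≈ -4.8696

B = J − 4I has rows (2, 7, 1); (0, -5, 3); (7, 4, -1)
w1 = Bv₀ = (23, -23, 3)
w2 = Bw1 = (-112, 124, 66)
Ratio: -112/23 = -4.8696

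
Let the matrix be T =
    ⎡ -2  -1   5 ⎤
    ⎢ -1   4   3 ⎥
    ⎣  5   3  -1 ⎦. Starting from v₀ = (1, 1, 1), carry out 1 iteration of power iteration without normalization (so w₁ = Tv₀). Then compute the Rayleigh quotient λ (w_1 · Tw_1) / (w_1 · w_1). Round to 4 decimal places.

λ ≈ 5.1124

w1 = Tv₀ = (2, 6, 7)
Tw1 = (25, 43, 21)
w1·Tw1 = 2·25 + 6·43 + 7·21 = 455; w1·w1 = 2·2 + 6·6 + 7·7 = 89
λ ≈ 455/89 = 5.1124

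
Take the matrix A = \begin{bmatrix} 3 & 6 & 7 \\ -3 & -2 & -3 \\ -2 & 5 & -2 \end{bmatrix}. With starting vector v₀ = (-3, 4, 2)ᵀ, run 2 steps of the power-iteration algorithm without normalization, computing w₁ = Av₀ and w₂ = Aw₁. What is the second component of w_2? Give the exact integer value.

w1 = Av₀ = (3·(-3) + 6·4 + 7·2; (-3)·(-3) + (-2)·4 + (-3)·2; (-2)·(-3) + 5·4 + (-2)·2) = (29, -5, 22)
w2 = Aw1 = (3·29 + 6·(-5) + 7·22; (-3)·29 + (-2)·(-5) + (-3)·22; (-2)·29 + 5·(-5) + (-2)·22) = (211, -143, -127)
The requested component of w2 is -143.

-143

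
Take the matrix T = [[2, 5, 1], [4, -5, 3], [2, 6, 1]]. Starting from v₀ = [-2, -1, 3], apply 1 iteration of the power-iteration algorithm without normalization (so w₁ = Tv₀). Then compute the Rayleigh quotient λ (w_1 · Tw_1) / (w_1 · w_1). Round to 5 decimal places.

w1 = Tv₀ = (-6, 6, -7)
Tw1 = (11, -75, 17)
w1·Tw1 = (-6)·11 + 6·(-75) + (-7)·17 = -635; w1·w1 = (-6)·(-6) + 6·6 + (-7)·(-7) = 121
λ ≈ -635/121 = -5.24793

-5.24793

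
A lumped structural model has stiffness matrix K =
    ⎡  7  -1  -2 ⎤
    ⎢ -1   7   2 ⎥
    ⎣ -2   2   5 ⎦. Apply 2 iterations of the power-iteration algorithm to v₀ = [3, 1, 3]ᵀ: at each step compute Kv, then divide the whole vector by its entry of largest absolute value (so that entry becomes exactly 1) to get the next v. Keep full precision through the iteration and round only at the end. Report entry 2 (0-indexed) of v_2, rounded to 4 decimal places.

Kv0 = (14.00000, 10.00000, 11.00000); divide by 14.00000 → v1 = (1.00000, 0.71429, 0.78571)
Kv1 = (4.71429, 5.57143, 3.35714); divide by 5.57143 → v2 = (0.84615, 1.00000, 0.60256)
Requested entry of v2: 47/78 = 0.6026

0.6026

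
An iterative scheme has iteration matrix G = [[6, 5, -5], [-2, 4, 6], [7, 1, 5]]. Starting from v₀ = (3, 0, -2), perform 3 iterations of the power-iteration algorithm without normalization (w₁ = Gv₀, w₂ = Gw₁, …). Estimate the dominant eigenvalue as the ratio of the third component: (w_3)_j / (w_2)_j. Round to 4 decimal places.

λ ≈ 5.4249

w1 = Gv₀ = (6·3 + 5·0 + (-5)·(-2); (-2)·3 + 4·0 + 6·(-2); 7·3 + 1·0 + 5·(-2)) = (28, -18, 11)
w2 = Gw1 = (6·28 + 5·(-18) + (-5)·11; (-2)·28 + 4·(-18) + 6·11; 7·28 + 1·(-18) + 5·11) = (23, -62, 233)
w3 = Gw2 = (-1337, 1104, 1264)
Ratio at component: 1264 / 233 = 5.4249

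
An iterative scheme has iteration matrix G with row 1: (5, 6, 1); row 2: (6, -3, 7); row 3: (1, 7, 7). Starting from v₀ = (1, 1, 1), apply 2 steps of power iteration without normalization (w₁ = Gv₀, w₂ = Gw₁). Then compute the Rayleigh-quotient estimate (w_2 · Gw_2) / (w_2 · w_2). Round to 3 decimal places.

w1 = Gv₀ = (5·1 + 6·1 + 1·1; 6·1 + (-3)·1 + 7·1; 1·1 + 7·1 + 7·1) = (12, 10, 15)
w2 = Gw1 = (5·12 + 6·10 + 1·15; 6·12 + (-3)·10 + 7·15; 1·12 + 7·10 + 7·15) = (135, 147, 187)
Gw2 = (1744, 1678, 2473)
w2·Gw2 = 135·1744 + 147·1678 + 187·2473 = 944557; w2·w2 = 135·135 + 147·147 + 187·187 = 74803
λ ≈ 944557/74803 = 12.627

λ ≈ 12.627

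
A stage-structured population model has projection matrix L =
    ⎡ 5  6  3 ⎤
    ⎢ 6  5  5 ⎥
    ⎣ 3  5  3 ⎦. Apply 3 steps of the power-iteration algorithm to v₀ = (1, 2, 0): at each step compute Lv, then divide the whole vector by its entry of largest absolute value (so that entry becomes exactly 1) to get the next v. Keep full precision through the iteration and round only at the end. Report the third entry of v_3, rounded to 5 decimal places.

0.70631

Lv0 = (17.000000, 16.000000, 13.000000); divide by 17.000000 → v1 = (1.000000, 0.941176, 0.764706)
Lv1 = (12.941176, 14.529412, 10.000000); divide by 14.529412 → v2 = (0.890688, 1.000000, 0.688259)
Lv2 = (12.518219, 13.785425, 9.736842); divide by 13.785425 → v3 = (0.908076, 1.000000, 0.706314)
Requested entry of v3: 2405/3405 = 0.70631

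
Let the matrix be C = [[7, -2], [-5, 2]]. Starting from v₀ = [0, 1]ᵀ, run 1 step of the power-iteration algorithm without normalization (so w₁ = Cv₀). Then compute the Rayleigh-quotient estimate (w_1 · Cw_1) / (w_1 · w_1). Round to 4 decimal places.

8.0000

w1 = Cv₀ = (7·0 + (-2)·1; (-5)·0 + 2·1) = (-2, 2)
Cw1 = (-18, 14)
w1·Cw1 = (-2)·(-18) + 2·14 = 64; w1·w1 = (-2)·(-2) + 2·2 = 8
λ ≈ 64/8 = 8.0000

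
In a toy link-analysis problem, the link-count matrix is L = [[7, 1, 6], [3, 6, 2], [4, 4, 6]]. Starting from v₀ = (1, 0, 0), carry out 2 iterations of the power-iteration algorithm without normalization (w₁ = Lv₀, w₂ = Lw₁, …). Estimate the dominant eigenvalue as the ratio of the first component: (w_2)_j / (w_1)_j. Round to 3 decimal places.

10.857

w1 = Lv₀ = (7·1 + 1·0 + 6·0; 3·1 + 6·0 + 2·0; 4·1 + 4·0 + 6·0) = (7, 3, 4)
w2 = Lw1 = (7·7 + 1·3 + 6·4; 3·7 + 6·3 + 2·4; 4·7 + 4·3 + 6·4) = (76, 47, 64)
Ratio at component: 76 / 7 = 10.857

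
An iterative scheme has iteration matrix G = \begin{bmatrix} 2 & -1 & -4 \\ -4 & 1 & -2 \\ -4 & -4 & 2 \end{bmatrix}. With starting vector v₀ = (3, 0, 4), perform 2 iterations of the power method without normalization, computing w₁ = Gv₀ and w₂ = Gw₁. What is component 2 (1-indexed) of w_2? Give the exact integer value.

w1 = Gv₀ = (2·3 + (-1)·0 + (-4)·4; (-4)·3 + 1·0 + (-2)·4; (-4)·3 + (-4)·0 + 2·4) = (-10, -20, -4)
w2 = Gw1 = (2·(-10) + (-1)·(-20) + (-4)·(-4); (-4)·(-10) + 1·(-20) + (-2)·(-4); (-4)·(-10) + (-4)·(-20) + 2·(-4)) = (16, 28, 112)
The requested component of w2 is 28.

28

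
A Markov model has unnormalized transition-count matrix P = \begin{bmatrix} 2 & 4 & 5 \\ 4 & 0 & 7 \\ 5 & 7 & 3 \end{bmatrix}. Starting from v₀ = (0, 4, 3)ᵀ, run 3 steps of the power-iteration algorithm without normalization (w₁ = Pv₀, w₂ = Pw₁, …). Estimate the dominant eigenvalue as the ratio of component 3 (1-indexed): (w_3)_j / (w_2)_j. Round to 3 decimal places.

w1 = Pv₀ = (2·0 + 4·4 + 5·3; 4·0 + 0·4 + 7·3; 5·0 + 7·4 + 3·3) = (31, 21, 37)
w2 = Pw1 = (2·31 + 4·21 + 5·37; 4·31 + 0·21 + 7·37; 5·31 + 7·21 + 3·37) = (331, 383, 413)
w3 = Pw2 = (4259, 4215, 5575)
Ratio at component: 5575 / 413 = 13.499

λ ≈ 13.499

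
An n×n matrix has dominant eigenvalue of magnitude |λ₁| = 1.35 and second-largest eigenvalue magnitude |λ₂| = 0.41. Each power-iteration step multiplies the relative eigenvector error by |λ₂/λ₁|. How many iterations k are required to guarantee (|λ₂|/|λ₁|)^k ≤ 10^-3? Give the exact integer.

6

|λ₂/λ₁| = 0.41/1.35 = 0.30370
Need k ≥ ln(10^-3) / ln(0.30370) = -6.9078 / -1.1917 ≈ 5.797
Smallest integer k satisfying the bound: 6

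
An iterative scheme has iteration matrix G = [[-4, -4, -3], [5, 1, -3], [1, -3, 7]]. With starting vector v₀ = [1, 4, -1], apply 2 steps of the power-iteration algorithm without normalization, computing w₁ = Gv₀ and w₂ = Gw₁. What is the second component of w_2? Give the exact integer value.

-19

w1 = Gv₀ = ((-4)·1 + (-4)·4 + (-3)·(-1); 5·1 + 1·4 + (-3)·(-1); 1·1 + (-3)·4 + 7·(-1)) = (-17, 12, -18)
w2 = Gw1 = ((-4)·(-17) + (-4)·12 + (-3)·(-18); 5·(-17) + 1·12 + (-3)·(-18); 1·(-17) + (-3)·12 + 7·(-18)) = (74, -19, -179)
The requested component of w2 is -19.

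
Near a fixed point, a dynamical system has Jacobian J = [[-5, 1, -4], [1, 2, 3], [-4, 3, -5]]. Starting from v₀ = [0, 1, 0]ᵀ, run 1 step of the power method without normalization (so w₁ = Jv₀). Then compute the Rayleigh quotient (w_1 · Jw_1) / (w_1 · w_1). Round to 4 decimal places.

-1.8571

w1 = Jv₀ = (1, 2, 3)
Jw1 = (-15, 14, -13)
w1·Jw1 = 1·(-15) + 2·14 + 3·(-13) = -26; w1·w1 = 1·1 + 2·2 + 3·3 = 14
λ ≈ -26/14 = -1.8571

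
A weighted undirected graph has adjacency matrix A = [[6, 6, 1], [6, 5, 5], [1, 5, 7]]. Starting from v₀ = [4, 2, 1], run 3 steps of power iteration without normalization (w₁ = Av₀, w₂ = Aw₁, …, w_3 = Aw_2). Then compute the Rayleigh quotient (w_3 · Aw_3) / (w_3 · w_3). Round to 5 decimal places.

w1 = Av₀ = (37, 39, 21)
w2 = Aw1 = (477, 522, 379)
w3 = Aw2 = (6373, 7367, 5740)
Aw3 = (88180, 103773, 83388)
w3·Aw3 = 6373·88180 + 7367·103773 + 5740·83388 = 1805113951; w3·w3 = 6373·6373 + 7367·7367 + 5740·5740 = 127835418
λ ≈ 1805113951/127835418 = 14.12061

λ ≈ 14.12061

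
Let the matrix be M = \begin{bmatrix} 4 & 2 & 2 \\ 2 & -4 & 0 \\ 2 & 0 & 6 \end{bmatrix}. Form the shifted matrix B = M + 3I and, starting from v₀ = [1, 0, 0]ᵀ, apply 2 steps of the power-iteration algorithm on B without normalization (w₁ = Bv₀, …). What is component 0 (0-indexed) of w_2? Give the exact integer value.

B = M + 3I has rows (7, 2, 2); (2, -1, 0); (2, 0, 9)
w1 = Bv₀ = (7·1 + 2·0 + 2·0; 2·1 + (-1)·0 + 0·0; 2·1 + 0·0 + 9·0) = (7, 2, 2)
w2 = Bw1 = (7·7 + 2·2 + 2·2; 2·7 + (-1)·2 + 0·2; 2·7 + 0·2 + 9·2) = (57, 12, 32)
Requested component of w2: 57

57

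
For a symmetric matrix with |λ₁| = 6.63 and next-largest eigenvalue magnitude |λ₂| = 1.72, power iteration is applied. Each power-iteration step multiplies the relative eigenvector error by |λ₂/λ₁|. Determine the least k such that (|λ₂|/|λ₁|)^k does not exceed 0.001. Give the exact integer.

|λ₂/λ₁| = 1.72/6.63 = 0.25943
Need k ≥ ln(0.001) / ln(0.25943) = -6.9078 / -1.3493 ≈ 5.120
Smallest integer k satisfying the bound: 6

6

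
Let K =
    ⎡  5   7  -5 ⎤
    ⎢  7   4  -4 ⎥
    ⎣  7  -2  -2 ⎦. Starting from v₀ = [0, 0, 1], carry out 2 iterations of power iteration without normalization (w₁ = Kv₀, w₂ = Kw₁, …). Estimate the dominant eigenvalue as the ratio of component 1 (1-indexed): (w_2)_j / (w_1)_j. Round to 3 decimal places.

λ ≈ 8.600

w1 = Kv₀ = (-5, -4, -2)
w2 = Kw1 = (-43, -43, -23)
Ratio at component: -43 / -5 = 8.600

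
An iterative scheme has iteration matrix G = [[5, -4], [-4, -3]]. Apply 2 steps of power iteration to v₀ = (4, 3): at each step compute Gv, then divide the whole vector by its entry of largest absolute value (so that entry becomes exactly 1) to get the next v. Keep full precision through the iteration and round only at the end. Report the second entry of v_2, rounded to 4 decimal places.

0.3071

Gv0 = (8.00000, -25.00000); divide by -25.00000 → v1 = (-0.32000, 1.00000)
Gv1 = (-5.60000, -1.72000); divide by -5.60000 → v2 = (1.00000, 0.30714)
Requested entry of v2: 43/140 = 0.3071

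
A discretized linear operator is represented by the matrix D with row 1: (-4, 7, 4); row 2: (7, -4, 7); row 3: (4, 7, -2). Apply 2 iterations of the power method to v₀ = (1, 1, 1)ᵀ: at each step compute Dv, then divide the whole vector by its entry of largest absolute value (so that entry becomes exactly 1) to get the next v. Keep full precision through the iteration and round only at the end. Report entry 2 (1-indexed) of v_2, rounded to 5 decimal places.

Dv0 = (7.000000, 10.000000, 9.000000); divide by 10.000000 → v1 = (0.700000, 1.000000, 0.900000)
Dv1 = (7.800000, 7.200000, 8.000000); divide by 8.000000 → v2 = (0.975000, 0.900000, 1.000000)
Requested entry of v2: 72/80 = 0.90000

0.90000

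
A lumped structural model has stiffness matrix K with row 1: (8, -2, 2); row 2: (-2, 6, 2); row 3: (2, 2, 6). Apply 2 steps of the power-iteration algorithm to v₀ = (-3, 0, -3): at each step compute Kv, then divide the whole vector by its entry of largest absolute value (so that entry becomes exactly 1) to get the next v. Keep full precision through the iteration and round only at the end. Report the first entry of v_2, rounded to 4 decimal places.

Kv0 = (-30.00000, 0.00000, -24.00000); divide by -30.00000 → v1 = (1.00000, 0.00000, 0.80000)
Kv1 = (9.60000, -0.40000, 6.80000); divide by 9.60000 → v2 = (1.00000, -0.04167, 0.70833)
Requested entry of v2: -288/-288 = 1.0000

1.0000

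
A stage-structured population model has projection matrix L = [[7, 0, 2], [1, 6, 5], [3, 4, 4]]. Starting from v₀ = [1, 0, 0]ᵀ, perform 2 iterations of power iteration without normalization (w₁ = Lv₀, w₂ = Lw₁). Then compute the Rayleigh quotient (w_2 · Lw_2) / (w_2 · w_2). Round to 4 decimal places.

w1 = Lv₀ = (7·1 + 0·0 + 2·0; 1·1 + 6·0 + 5·0; 3·1 + 4·0 + 4·0) = (7, 1, 3)
w2 = Lw1 = (7·7 + 0·1 + 2·3; 1·7 + 6·1 + 5·3; 3·7 + 4·1 + 4·3) = (55, 28, 37)
Lw2 = (459, 408, 425)
w2·Lw2 = 55·459 + 28·408 + 37·425 = 52394; w2·w2 = 55·55 + 28·28 + 37·37 = 5178
λ ≈ 52394/5178 = 10.1186

10.1186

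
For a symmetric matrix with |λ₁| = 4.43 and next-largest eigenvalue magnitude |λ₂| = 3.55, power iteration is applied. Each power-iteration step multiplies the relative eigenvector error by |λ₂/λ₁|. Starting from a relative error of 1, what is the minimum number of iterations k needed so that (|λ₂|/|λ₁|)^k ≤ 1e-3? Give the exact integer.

|λ₂/λ₁| = 3.55/4.43 = 0.80135
Need k ≥ ln(1e-3) / ln(0.80135) = -6.9078 / -0.2215 ≈ 31.193
Smallest integer k satisfying the bound: 32

32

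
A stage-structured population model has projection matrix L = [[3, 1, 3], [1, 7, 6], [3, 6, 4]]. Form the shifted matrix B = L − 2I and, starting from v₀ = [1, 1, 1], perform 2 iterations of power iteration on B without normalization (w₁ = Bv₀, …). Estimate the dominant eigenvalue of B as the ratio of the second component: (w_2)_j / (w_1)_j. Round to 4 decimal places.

10.9167

B = L − 2I has rows (1, 1, 3); (1, 5, 6); (3, 6, 2)
w1 = Bv₀ = (1·1 + 1·1 + 3·1; 1·1 + 5·1 + 6·1; 3·1 + 6·1 + 2·1) = (5, 12, 11)
w2 = Bw1 = (1·5 + 1·12 + 3·11; 1·5 + 5·12 + 6·11; 3·5 + 6·12 + 2·11) = (50, 131, 109)
Ratio: 131/12 = 10.9167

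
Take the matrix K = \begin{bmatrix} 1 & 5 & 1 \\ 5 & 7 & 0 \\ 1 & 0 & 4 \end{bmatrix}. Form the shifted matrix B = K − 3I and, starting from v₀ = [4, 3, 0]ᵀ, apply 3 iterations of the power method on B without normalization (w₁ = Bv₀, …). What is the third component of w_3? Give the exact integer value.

161

B = K − 3I has rows (-2, 5, 1); (5, 4, 0); (1, 0, 1)
w1 = Bv₀ = (7, 32, 4)
w2 = Bw1 = (150, 163, 11)
w3 = Bw2 = (526, 1402, 161)
Requested component of w3: 161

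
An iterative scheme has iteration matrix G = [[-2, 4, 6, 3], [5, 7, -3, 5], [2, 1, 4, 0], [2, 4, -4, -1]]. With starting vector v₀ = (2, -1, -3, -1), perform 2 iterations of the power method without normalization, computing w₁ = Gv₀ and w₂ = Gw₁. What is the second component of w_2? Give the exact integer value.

-4

w1 = Gv₀ = (-29, 7, -9, 13)
w2 = Gw1 = (71, -4, -87, -7)
The requested component of w2 is -4.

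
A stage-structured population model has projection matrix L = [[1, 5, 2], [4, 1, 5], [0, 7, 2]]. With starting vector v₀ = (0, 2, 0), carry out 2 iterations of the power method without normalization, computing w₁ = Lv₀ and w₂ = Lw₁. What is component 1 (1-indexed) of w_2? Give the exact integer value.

48

w1 = Lv₀ = (1·0 + 5·2 + 2·0; 4·0 + 1·2 + 5·0; 0·0 + 7·2 + 2·0) = (10, 2, 14)
w2 = Lw1 = (1·10 + 5·2 + 2·14; 4·10 + 1·2 + 5·14; 0·10 + 7·2 + 2·14) = (48, 112, 42)
The requested component of w2 is 48.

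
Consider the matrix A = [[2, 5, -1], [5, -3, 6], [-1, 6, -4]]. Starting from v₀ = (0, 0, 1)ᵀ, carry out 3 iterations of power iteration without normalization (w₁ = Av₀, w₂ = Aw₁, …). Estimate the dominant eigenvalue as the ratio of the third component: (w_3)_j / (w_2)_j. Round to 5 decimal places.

w1 = Av₀ = (-1, 6, -4)
w2 = Aw1 = (32, -47, 53)
w3 = Aw2 = (-224, 619, -526)
Ratio at component: -526 / 53 = -9.92453

-9.92453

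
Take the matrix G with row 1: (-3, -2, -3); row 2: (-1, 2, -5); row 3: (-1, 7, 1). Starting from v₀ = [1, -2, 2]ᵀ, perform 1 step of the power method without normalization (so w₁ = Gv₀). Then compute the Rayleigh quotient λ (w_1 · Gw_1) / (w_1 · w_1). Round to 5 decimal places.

w1 = Gv₀ = ((-3)·1 + (-2)·(-2) + (-3)·2; (-1)·1 + 2·(-2) + (-5)·2; (-1)·1 + 7·(-2) + 1·2) = (-5, -15, -13)
Gw1 = (84, 40, -113)
w1·Gw1 = (-5)·84 + (-15)·40 + (-13)·(-113) = 449; w1·w1 = (-5)·(-5) + (-15)·(-15) + (-13)·(-13) = 419
λ ≈ 449/419 = 1.07160

1.07160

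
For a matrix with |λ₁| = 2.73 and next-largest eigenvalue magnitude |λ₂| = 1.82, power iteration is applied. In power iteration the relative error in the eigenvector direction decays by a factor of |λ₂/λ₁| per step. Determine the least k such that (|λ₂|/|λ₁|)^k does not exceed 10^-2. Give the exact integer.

|λ₂/λ₁| = 1.82/2.73 = 0.66667
Need k ≥ ln(10^-2) / ln(0.66667) = -4.6052 / -0.4055 ≈ 11.358
Smallest integer k satisfying the bound: 12

12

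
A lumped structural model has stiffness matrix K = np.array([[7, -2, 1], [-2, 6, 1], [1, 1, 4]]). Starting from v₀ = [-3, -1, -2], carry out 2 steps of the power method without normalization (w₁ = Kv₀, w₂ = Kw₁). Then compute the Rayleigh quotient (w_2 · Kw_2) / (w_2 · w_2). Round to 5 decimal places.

λ ≈ 7.51606

w1 = Kv₀ = (-21, -2, -12)
w2 = Kw1 = (-155, 18, -71)
Kw2 = (-1192, 347, -421)
w2·Kw2 = (-155)·(-1192) + 18·347 + (-71)·(-421) = 220897; w2·w2 = (-155)·(-155) + 18·18 + (-71)·(-71) = 29390
λ ≈ 220897/29390 = 7.51606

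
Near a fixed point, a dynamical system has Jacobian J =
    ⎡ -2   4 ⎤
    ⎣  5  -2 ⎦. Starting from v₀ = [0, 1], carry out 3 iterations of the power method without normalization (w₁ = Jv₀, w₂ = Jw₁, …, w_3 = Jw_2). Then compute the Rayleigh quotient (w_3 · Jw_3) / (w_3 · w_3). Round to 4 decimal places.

w1 = Jv₀ = ((-2)·0 + 4·1; 5·0 + (-2)·1) = (4, -2)
w2 = Jw1 = ((-2)·4 + 4·(-2); 5·4 + (-2)·(-2)) = (-16, 24)
w3 = Jw2 = (128, -128)
Jw3 = (-768, 896)
w3·Jw3 = 128·(-768) + (-128)·896 = -212992; w3·w3 = 128·128 + (-128)·(-128) = 32768
λ ≈ -212992/32768 = -6.5000

-6.5000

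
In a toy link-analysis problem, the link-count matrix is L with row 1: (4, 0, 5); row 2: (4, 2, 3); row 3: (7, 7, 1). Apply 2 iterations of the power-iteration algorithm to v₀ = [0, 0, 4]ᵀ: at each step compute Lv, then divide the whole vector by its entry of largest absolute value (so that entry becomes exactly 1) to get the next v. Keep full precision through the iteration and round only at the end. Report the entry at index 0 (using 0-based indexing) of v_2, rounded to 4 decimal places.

Lv0 = (20.00000, 12.00000, 4.00000); divide by 20.00000 → v1 = (1.00000, 0.60000, 0.20000)
Lv1 = (5.00000, 5.80000, 11.40000); divide by 11.40000 → v2 = (0.43860, 0.50877, 1.00000)
Requested entry of v2: 100/228 = 0.4386

0.4386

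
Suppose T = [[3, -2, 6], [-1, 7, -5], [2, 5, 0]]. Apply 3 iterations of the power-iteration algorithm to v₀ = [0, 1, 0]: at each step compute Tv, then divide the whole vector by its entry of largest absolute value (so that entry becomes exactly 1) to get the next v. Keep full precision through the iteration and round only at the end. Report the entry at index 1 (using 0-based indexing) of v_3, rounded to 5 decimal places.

Tv0 = (-2.000000, 7.000000, 5.000000); divide by 7.000000 → v1 = (-0.285714, 1.000000, 0.714286)
Tv1 = (1.428571, 3.714286, 4.428571); divide by 4.428571 → v2 = (0.322581, 0.838710, 1.000000)
Tv2 = (5.290323, 0.548387, 4.838710); divide by 5.290323 → v3 = (1.000000, 0.103659, 0.914634)
Requested entry of v3: 17/164 = 0.10366

0.10366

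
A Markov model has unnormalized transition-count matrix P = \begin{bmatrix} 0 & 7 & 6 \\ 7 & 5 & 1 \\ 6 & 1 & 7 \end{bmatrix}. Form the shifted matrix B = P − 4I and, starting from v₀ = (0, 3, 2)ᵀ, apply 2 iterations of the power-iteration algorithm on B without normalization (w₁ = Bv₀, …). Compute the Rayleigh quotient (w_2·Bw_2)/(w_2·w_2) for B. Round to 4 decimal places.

0.5041

B = P − 4I has rows (-4, 7, 6); (7, 1, 1); (6, 1, 3)
w1 = Bv₀ = (33, 5, 9)
w2 = Bw1 = (-43, 245, 230)
Bw2 = (3267, 174, 677)
w2·Bw2 = 57859; w2·w2 = 114774; μ ≈ 57859/114774 = 0.5041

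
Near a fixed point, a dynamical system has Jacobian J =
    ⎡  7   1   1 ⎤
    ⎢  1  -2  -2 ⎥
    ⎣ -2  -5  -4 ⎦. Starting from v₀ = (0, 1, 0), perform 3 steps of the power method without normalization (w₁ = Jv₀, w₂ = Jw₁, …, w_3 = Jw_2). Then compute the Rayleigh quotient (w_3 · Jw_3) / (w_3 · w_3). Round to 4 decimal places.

w1 = Jv₀ = (7·0 + 1·1 + 1·0; 1·0 + (-2)·1 + (-2)·0; (-2)·0 + (-5)·1 + (-4)·0) = (1, -2, -5)
w2 = Jw1 = (7·1 + 1·(-2) + 1·(-5); 1·1 + (-2)·(-2) + (-2)·(-5); (-2)·1 + (-5)·(-2) + (-4)·(-5)) = (0, 15, 28)
w3 = Jw2 = (43, -86, -187)
Jw3 = (28, 589, 1092)
w3·Jw3 = 43·28 + (-86)·589 + (-187)·1092 = -253654; w3·w3 = 43·43 + (-86)·(-86) + (-187)·(-187) = 44214
λ ≈ -253654/44214 = -5.7370

-5.7370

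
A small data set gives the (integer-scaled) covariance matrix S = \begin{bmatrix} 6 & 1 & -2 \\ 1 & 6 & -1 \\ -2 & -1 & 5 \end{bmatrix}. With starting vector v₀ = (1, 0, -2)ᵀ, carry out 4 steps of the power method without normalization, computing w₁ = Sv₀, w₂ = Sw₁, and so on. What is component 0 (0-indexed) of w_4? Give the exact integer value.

6036

w1 = Sv₀ = (10, 3, -12)
w2 = Sw1 = (87, 40, -83)
w3 = Sw2 = (728, 410, -629)
w4 = Sw3 = (6036, 3817, -5011)
The requested component of w4 is 6036.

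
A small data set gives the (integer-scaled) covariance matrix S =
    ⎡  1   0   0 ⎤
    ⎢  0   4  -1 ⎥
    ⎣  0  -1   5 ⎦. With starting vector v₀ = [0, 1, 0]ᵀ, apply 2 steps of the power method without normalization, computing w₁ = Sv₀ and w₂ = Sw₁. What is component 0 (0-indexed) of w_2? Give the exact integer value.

0

w1 = Sv₀ = (1·0 + 0·1 + 0·0; 0·0 + 4·1 + (-1)·0; 0·0 + (-1)·1 + 5·0) = (0, 4, -1)
w2 = Sw1 = (1·0 + 0·4 + 0·(-1); 0·0 + 4·4 + (-1)·(-1); 0·0 + (-1)·4 + 5·(-1)) = (0, 17, -9)
The requested component of w2 is 0.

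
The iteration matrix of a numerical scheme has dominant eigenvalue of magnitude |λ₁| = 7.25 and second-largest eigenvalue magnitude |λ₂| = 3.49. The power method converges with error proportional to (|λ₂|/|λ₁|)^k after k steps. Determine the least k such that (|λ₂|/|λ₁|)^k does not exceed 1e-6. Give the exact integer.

19

|λ₂/λ₁| = 3.49/7.25 = 0.48138
Need k ≥ ln(1e-6) / ln(0.48138) = -13.8155 / -0.7311 ≈ 18.897
Smallest integer k satisfying the bound: 19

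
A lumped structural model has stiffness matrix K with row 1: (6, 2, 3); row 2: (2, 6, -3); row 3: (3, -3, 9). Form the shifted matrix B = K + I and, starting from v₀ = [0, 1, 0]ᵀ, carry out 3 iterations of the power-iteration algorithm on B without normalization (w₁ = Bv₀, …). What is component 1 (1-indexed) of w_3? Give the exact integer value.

122

B = K + I has rows (7, 2, 3); (2, 7, -3); (3, -3, 10)
w1 = Bv₀ = (2, 7, -3)
w2 = Bw1 = (19, 62, -45)
w3 = Bw2 = (122, 607, -579)
Requested component of w3: 122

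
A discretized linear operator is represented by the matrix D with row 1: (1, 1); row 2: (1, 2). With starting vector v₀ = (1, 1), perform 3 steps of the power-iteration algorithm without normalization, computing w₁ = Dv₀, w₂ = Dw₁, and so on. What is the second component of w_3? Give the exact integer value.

w1 = Dv₀ = (1·1 + 1·1; 1·1 + 2·1) = (2, 3)
w2 = Dw1 = (1·2 + 1·3; 1·2 + 2·3) = (5, 8)
w3 = Dw2 = (13, 21)
The requested component of w3 is 21.

21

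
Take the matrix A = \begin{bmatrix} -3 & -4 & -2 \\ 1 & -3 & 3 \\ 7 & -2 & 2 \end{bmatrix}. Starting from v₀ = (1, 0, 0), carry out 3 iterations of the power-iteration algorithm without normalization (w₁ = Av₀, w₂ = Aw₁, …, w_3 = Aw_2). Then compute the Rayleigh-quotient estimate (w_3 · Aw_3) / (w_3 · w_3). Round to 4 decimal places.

0.9397

w1 = Av₀ = ((-3)·1 + (-4)·0 + (-2)·0; 1·1 + (-3)·0 + 3·0; 7·1 + (-2)·0 + 2·0) = (-3, 1, 7)
w2 = Aw1 = ((-3)·(-3) + (-4)·1 + (-2)·7; 1·(-3) + (-3)·1 + 3·7; 7·(-3) + (-2)·1 + 2·7) = (-9, 15, -9)
w3 = Aw2 = (-15, -81, -111)
Aw3 = (591, -105, -165)
w3·Aw3 = (-15)·591 + (-81)·(-105) + (-111)·(-165) = 17955; w3·w3 = (-15)·(-15) + (-81)·(-81) + (-111)·(-111) = 19107
λ ≈ 17955/19107 = 0.9397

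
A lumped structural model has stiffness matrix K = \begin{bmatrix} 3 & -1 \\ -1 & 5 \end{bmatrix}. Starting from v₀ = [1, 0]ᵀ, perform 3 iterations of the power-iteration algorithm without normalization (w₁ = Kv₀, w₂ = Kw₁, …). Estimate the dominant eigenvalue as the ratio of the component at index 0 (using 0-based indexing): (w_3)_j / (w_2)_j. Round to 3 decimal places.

3.800

w1 = Kv₀ = (3, -1)
w2 = Kw1 = (10, -8)
w3 = Kw2 = (38, -50)
Ratio at component: 38 / 10 = 3.800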